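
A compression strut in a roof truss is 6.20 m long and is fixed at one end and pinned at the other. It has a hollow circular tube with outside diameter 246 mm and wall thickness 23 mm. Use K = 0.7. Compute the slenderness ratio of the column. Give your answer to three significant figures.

λ ≈ 54.8

Inner diameter d_i = 246 − 2×23 = 200.0 mm
I = π(d_o⁴ − d_i⁴)/64 = π(246⁴ − 200.0⁴)/64 = 1.012×10^8 mm⁴
A = 1.611×10^4 mm²;  r_min = √(I/A) = √(1.012×10^8/1.611×10^4) = 79.26 mm
L_e = K·L = 0.7 × 6.20 m = 4.340 m = 4340.0 mm
λ = L_e / r_min = 4340.0 / 79.26 = 54.8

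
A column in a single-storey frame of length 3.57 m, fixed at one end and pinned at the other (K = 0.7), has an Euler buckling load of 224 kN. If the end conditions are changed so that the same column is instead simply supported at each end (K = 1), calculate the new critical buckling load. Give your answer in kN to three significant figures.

P_cr ≈ 110 kN

P_cr ∝ 1/K², so P_cr,new = P_cr,old × (K_old/K_new)² = 224 × (0.7/1)²
= 224 × 0.4900 = 110 kN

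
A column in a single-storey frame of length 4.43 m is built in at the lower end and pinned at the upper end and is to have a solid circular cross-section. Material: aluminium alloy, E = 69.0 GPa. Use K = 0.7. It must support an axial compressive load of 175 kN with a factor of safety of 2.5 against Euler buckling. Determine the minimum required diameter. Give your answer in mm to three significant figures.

d ≈ 106 mm

Required P_cr = n·P = 2.5 × 175 = 437.5 kN
L_e = K·L = 0.7 × 4.43 = 3.101 m
Required I = P_cr·L_e²/(π²E) = 4.375×10^5 × 3.101² / (π² × 6.90×10^10) = 6.178×10^-6 m⁴
I_req = 6.178×10^6 mm⁴
Solid circle: I = πd⁴/64  ⇒  d = (64I/π)^(1/4) = (64×6.178×10^6/π)^(1/4) = 106 mm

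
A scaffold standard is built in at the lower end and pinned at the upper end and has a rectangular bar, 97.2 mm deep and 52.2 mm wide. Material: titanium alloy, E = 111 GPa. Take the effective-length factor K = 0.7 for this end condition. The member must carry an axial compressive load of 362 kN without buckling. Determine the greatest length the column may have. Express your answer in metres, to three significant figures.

Buckling occurs about the weak axis: I_min = h·b³/12 with b = 52.2 mm (the shorter side).
I_min = 97.2×52.2³/12 = 1.152×10^6 mm⁴
I = 1.152×10^-6 m⁴
At the buckling limit P_cr = P = 3.620×10^5 N
From P_cr = π²EI/(K·L)²:  L = (1/K)·√(π²EI/P_cr) = (1/0.7)·√(π²×1.11×10^11×1.152×10^-6/3.620×10^5)
L = 2.67 m

L_max ≈ 2.67 m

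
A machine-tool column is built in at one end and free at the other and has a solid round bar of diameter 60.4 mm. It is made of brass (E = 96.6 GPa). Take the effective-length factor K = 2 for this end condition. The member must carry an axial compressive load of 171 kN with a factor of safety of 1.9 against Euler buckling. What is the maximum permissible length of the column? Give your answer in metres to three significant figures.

L_max ≈ 0.692 m

I = πd⁴/64 = π×60.4⁴/64 = 6.533×10^5 mm⁴
I = 6.533×10^-7 m⁴
Required critical load P_cr = n·P = 1.9 × 171 = 324.9 kN = 3.249×10^5 N
From P_cr = π²EI/(K·L)²:  L = (1/K)·√(π²EI/P_cr) = (1/2)·√(π²×9.66×10^10×6.533×10^-7/3.249×10^5)
L = 0.692 m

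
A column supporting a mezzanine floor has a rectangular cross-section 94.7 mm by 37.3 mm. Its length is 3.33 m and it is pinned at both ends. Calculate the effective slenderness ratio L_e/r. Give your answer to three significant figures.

Buckling occurs about the weak axis: I_min = h·b³/12 with b = 37.3 mm (the shorter side).
I_min = 94.7×37.3³/12 = 4.095×10^5 mm⁴
A = 3.532×10^3 mm²;  r_min = √(I/A) = √(4.095×10^5/3.532×10^3) = 10.77 mm
L_e = K·L = 1 × 3.33 m = 3.330 m = 3330.0 mm
λ = L_e / r_min = 3330.0 / 10.77 = 309

λ ≈ 309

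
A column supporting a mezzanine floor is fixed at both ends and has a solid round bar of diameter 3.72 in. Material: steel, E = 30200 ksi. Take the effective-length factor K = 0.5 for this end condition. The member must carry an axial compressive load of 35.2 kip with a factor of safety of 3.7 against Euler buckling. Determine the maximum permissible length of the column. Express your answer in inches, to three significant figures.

I = πd⁴/64 = π×3.72⁴/64 = 9.400 in⁴
Required critical load P_cr = n·P = 3.7 × 35.2 = 130.2 kip = 1.302×10^5 lb
From P_cr = π²EI/(K·L)²:  L = (1/K)·√(π²EI/P_cr) = (1/0.5)·√(π²×3.02×10^7×9.400/1.302×10^5)
L = 293 in

L_max ≈ 293 in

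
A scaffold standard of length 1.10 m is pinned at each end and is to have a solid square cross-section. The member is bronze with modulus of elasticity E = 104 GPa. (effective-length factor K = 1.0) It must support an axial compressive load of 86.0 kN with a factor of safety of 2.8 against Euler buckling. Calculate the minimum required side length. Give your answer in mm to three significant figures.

a ≈ 43.0 mm

Required P_cr = n·P = 2.8 × 86.0 = 240.8 kN
L_e = K·L = 1 × 1.10 = 1.100 m
Required I = P_cr·L_e²/(π²E) = 2.408×10^5 × 1.100² / (π² × 1.04×10^11) = 2.839×10^-7 m⁴
I_req = 2.839×10^5 mm⁴
Solid square: I = a⁴/12  ⇒  a = (12I)^(1/4) = (12×2.839×10^5)^(1/4) = 43.0 mm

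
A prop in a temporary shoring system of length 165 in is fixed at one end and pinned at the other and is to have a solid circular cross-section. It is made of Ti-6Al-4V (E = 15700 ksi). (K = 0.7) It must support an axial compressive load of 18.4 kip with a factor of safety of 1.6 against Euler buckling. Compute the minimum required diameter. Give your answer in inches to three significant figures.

Required P_cr = n·P = 1.6 × 18.4 = 29.44 kip
L_e = K·L = 0.7 × 165 = 115.5 in
Required I = P_cr·L_e²/(π²E) = 2.944×10^4 × 115.5² / (π² × 1.57×10^7) = 2.535 in⁴
Solid circle: I = πd⁴/64  ⇒  d = (64I/π)^(1/4) = (64×2.535/π)^(1/4) = 2.68 in

d ≈ 2.68 in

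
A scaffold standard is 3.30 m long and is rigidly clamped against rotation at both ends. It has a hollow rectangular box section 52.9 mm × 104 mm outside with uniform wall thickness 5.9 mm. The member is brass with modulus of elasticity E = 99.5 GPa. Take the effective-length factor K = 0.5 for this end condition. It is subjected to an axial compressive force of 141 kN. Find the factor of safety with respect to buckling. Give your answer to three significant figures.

Inner dimensions: h_i = 104 − 2×5.9 = 92.20 mm, b_i = 52.9 − 2×5.9 = 41.10 mm
Weak-axis I_min = (h_o·b_o³ − h_i·b_i³)/12 with b_o = 52.9, b_i = 41.10 mm (shorter outer/inner sides).
I_min = (104×52.9³ − 92.20×41.10³)/12 = 7.496×10^5 mm⁴
I = 7.496×10^5 mm⁴ = 7.496×10^-7 m⁴
Effective length L_e = K·L = 0.5 × 3.30 = 1.650 m
P_cr = π²EI / L_e² = π² × 99.5×10⁹ × 7.496×10^-7 / 1.650² = 2.704×10^5 N
Factor of safety n = P_cr / P = 270.37 / 141 = 1.92

n ≈ 1.92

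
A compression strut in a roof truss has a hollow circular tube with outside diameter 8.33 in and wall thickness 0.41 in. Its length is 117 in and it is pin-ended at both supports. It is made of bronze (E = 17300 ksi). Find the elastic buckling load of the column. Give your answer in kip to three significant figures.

P_cr ≈ 1000 kip

Inner diameter d_i = 8.33 − 2×0.41 = 7.510 in
I = π(d_o⁴ − d_i⁴)/64 = π(8.33⁴ − 7.510⁴)/64 = 80.20 in⁴
Effective length L_e = K·L = 1 × 117 = 117.0 in
P_cr = π²EI / L_e² = π² × 17300×10³ × 80.20 / 117.0² = 1.000×10^6 lb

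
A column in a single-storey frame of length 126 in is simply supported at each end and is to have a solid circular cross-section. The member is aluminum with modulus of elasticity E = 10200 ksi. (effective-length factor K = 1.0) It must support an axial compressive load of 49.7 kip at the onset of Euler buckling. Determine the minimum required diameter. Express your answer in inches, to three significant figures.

d ≈ 3.55 in

L_e = K·L = 1 × 126 = 126.0 in
Required I = P_cr·L_e²/(π²E) = 4.970×10^4 × 126.0² / (π² × 1.02×10^7) = 7.838 in⁴
Solid circle: I = πd⁴/64  ⇒  d = (64I/π)^(1/4) = (64×7.838/π)^(1/4) = 3.55 in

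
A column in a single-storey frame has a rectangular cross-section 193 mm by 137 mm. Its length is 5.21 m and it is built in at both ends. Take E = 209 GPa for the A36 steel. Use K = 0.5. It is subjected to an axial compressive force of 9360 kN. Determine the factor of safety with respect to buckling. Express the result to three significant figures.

Buckling occurs about the weak axis: I_min = h·b³/12 with b = 137 mm (the shorter side).
I_min = 193×137³/12 = 4.136×10^7 mm⁴
I = 4.136×10^7 mm⁴ = 4.136×10^-5 m⁴
Effective length L_e = K·L = 0.5 × 5.21 = 2.605 m
P_cr = π²EI / L_e² = π² × 209×10⁹ × 4.136×10^-5 / 2.605² = 1.257×10^7 N
Factor of safety n = P_cr / P = 12571 / 9360 = 1.34

n ≈ 1.34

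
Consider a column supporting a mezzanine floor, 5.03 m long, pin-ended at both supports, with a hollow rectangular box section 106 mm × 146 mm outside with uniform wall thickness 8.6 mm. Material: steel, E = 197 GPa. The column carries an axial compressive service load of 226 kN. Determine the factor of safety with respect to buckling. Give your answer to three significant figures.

Inner dimensions: h_i = 146 − 2×8.6 = 128.8 mm, b_i = 106 − 2×8.6 = 88.80 mm
Weak-axis I_min = (h_o·b_o³ − h_i·b_i³)/12 with b_o = 106, b_i = 88.80 mm (shorter outer/inner sides).
I_min = (146×106³ − 128.8×88.80³)/12 = 6.975×10^6 mm⁴
I = 6.975×10^6 mm⁴ = 6.975×10^-6 m⁴
Effective length L_e = K·L = 1 × 5.03 = 5.030 m
P_cr = π²EI / L_e² = π² × 197×10⁹ × 6.975×10^-6 / 5.030² = 5.360×10^5 N
Factor of safety n = P_cr / P = 536.01 / 226 = 2.37

n ≈ 2.37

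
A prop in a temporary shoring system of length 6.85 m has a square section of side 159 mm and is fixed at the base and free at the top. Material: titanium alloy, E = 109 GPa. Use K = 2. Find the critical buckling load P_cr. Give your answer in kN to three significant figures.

I = a⁴/12 = 159⁴/12 = 5.326×10^7 mm⁴
I = 5.326×10^7 mm⁴ = 5.326×10^-5 m⁴
Effective length L_e = K·L = 2 × 6.85 = 13.70 m
P_cr = π²EI / L_e² = π² × 109×10⁹ × 5.326×10^-5 / 13.70² = 3.053×10^5 N

P_cr ≈ 305 kN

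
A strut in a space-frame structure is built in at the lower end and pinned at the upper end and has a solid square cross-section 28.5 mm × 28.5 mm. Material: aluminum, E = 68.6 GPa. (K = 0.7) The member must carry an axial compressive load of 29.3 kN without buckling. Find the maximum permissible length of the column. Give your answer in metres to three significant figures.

L_max ≈ 1.61 m

I = a⁴/12 = 28.5⁴/12 = 5.498×10^4 mm⁴
I = 5.498×10^-8 m⁴
At the buckling limit P_cr = P = 2.930×10^4 N
From P_cr = π²EI/(K·L)²:  L = (1/K)·√(π²EI/P_cr) = (1/0.7)·√(π²×6.86×10^10×5.498×10^-8/2.930×10^4)
L = 1.61 m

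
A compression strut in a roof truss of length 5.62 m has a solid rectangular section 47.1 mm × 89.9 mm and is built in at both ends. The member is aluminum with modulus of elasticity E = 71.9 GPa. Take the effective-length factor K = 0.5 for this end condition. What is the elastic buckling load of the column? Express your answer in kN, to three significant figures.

Buckling occurs about the weak axis: I_min = h·b³/12 with b = 47.1 mm (the shorter side).
I_min = 89.9×47.1³/12 = 7.828×10^5 mm⁴
I = 7.828×10^5 mm⁴ = 7.828×10^-7 m⁴
Effective length L_e = K·L = 0.5 × 5.62 = 2.810 m
P_cr = π²EI / L_e² = π² × 71.9×10⁹ × 7.828×10^-7 / 2.810² = 7.035×10^4 N

P_cr ≈ 70.3 kN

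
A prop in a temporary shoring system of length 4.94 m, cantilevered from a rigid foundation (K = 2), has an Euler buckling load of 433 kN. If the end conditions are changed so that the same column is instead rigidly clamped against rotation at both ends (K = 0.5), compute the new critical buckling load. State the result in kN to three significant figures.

P_cr ∝ 1/K², so P_cr,new = P_cr,old × (K_old/K_new)² = 433 × (2/0.5)²
= 433 × 16.00 = 6930 kN

P_cr ≈ 6930 kN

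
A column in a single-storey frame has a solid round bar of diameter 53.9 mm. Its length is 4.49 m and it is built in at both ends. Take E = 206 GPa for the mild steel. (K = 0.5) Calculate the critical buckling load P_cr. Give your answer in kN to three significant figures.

I = πd⁴/64 = π×53.9⁴/64 = 4.143×10^5 mm⁴
I = 4.143×10^5 mm⁴ = 4.143×10^-7 m⁴
Effective length L_e = K·L = 0.5 × 4.49 = 2.245 m
P_cr = π²EI / L_e² = π² × 206×10⁹ × 4.143×10^-7 / 2.245² = 1.671×10^5 N

P_cr ≈ 167 kN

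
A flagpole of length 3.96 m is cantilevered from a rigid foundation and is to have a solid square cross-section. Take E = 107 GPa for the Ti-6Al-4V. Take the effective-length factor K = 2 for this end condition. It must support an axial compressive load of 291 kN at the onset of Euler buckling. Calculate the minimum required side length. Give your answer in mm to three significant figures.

a ≈ 120 mm

L_e = K·L = 2 × 3.96 = 7.920 m
Required I = P_cr·L_e²/(π²E) = 2.910×10^5 × 7.920² / (π² × 1.07×10^11) = 1.728×10^-5 m⁴
I_req = 1.728×10^7 mm⁴
Solid square: I = a⁴/12  ⇒  a = (12I)^(1/4) = (12×1.728×10^7)^(1/4) = 120 mm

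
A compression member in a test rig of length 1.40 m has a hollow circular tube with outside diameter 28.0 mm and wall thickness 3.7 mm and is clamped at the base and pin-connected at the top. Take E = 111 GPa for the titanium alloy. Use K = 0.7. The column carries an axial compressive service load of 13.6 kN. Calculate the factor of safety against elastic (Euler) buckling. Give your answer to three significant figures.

Inner diameter d_i = 28.0 − 2×3.7 = 20.60 mm
I = π(d_o⁴ − d_i⁴)/64 = π(28.0⁴ − 20.60⁴)/64 = 2.133×10^4 mm⁴
I = 2.133×10^4 mm⁴ = 2.133×10^-8 m⁴
Effective length L_e = K·L = 0.7 × 1.40 = 0.9800 m
P_cr = π²EI / L_e² = π² × 111×10⁹ × 2.133×10^-8 / 0.9800² = 2.433×10^4 N
Factor of safety n = P_cr / P = 24.334 / 13.6 = 1.79

n ≈ 1.79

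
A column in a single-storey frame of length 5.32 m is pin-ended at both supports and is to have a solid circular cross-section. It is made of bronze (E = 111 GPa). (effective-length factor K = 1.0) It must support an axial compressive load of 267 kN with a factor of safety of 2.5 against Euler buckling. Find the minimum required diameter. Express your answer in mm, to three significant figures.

d ≈ 137 mm

Required P_cr = n·P = 2.5 × 267 = 667.5 kN
L_e = K·L = 1 × 5.32 = 5.320 m
Required I = P_cr·L_e²/(π²E) = 6.675×10^5 × 5.320² / (π² × 1.11×10^11) = 1.724×10^-5 m⁴
I_req = 1.724×10^7 mm⁴
Solid circle: I = πd⁴/64  ⇒  d = (64I/π)^(1/4) = (64×1.724×10^7/π)^(1/4) = 137 mm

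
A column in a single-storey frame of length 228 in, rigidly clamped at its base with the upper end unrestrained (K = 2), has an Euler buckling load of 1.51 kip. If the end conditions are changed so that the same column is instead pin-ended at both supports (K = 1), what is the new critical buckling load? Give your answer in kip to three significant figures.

P_cr ≈ 6.04 kip

P_cr ∝ 1/K², so P_cr,new = P_cr,old × (K_old/K_new)² = 1.51 × (2/1)²
= 1.51 × 4.000 = 6.04 kip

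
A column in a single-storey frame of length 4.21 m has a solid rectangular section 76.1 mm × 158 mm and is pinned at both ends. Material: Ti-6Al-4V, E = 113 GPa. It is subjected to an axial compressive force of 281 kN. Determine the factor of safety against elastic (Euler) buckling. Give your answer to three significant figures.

Buckling occurs about the weak axis: I_min = h·b³/12 with b = 76.1 mm (the shorter side).
I_min = 158×76.1³/12 = 5.803×10^6 mm⁴
I = 5.803×10^6 mm⁴ = 5.803×10^-6 m⁴
Effective length L_e = K·L = 1 × 4.21 = 4.210 m
P_cr = π²EI / L_e² = π² × 113×10⁹ × 5.803×10^-6 / 4.210² = 3.651×10^5 N
Factor of safety n = P_cr / P = 365.13 / 281 = 1.30

n ≈ 1.30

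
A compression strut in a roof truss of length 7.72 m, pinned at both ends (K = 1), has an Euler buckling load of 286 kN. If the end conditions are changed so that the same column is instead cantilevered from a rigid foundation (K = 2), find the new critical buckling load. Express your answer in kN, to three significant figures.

P_cr ∝ 1/K², so P_cr,new = P_cr,old × (K_old/K_new)² = 286 × (1/2)²
= 286 × 0.2500 = 71.5 kN

P_cr ≈ 71.5 kN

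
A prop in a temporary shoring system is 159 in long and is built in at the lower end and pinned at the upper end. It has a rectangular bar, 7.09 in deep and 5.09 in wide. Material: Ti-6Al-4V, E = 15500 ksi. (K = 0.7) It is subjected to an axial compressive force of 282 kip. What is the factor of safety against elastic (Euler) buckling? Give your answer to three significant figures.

Buckling occurs about the weak axis: I_min = h·b³/12 with b = 5.09 in (the shorter side).
I_min = 7.09×5.09³/12 = 77.91 in⁴
Effective length L_e = K·L = 0.7 × 159 = 111.3 in
P_cr = π²EI / L_e² = π² × 15500×10³ × 77.91 / 111.3² = 9.622×10^5 lb
Factor of safety n = P_cr / P = 962.19 / 282 = 3.41

n ≈ 3.41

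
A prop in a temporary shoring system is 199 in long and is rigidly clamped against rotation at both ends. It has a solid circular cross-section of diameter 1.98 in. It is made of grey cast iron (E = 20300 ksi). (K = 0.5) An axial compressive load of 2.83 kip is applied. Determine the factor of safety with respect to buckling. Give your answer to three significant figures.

n ≈ 5.40

I = πd⁴/64 = π×1.98⁴/64 = 0.7545 in⁴
Effective length L_e = K·L = 0.5 × 199 = 99.50 in
P_cr = π²EI / L_e² = π² × 20300×10³ × 0.7545 / 99.50² = 1.527×10^4 lb
Factor of safety n = P_cr / P = 15.268 / 2.83 = 5.40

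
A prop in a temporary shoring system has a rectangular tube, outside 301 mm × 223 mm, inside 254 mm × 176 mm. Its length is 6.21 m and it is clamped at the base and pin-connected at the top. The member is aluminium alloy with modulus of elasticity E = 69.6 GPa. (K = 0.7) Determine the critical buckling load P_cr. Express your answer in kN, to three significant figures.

Weak-axis I_min = (h_o·b_o³ − h_i·b_i³)/12 with b_o = 223, b_i = 176.0 mm (shorter outer/inner sides).
I_min = (301×223³ − 254.0×176.0³)/12 = 1.628×10^8 mm⁴
I = 1.628×10^8 mm⁴ = 1.628×10^-4 m⁴
Effective length L_e = K·L = 0.7 × 6.21 = 4.347 m
P_cr = π²EI / L_e² = π² × 69.6×10⁹ × 1.628×10^-4 / 4.347² = 5.917×10^6 N

P_cr ≈ 5920 kN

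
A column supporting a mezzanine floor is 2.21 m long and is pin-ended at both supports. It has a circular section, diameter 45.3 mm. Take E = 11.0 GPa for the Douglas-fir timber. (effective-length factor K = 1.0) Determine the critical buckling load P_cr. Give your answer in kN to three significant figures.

I = πd⁴/64 = π×45.3⁴/64 = 2.067×10^5 mm⁴
I = 2.067×10^5 mm⁴ = 2.067×10^-7 m⁴
Effective length L_e = K·L = 1 × 2.21 = 2.210 m
P_cr = π²EI / L_e² = π² × 11.0×10⁹ × 2.067×10^-7 / 2.210² = 4.595×10^3 N

P_cr ≈ 4.59 kN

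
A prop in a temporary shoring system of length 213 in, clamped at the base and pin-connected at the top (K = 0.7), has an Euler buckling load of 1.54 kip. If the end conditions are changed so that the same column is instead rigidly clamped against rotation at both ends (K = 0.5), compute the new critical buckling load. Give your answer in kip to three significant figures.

P_cr ≈ 3.02 kip

P_cr ∝ 1/K², so P_cr,new = P_cr,old × (K_old/K_new)² = 1.54 × (0.7/0.5)²
= 1.54 × 1.960 = 3.02 kip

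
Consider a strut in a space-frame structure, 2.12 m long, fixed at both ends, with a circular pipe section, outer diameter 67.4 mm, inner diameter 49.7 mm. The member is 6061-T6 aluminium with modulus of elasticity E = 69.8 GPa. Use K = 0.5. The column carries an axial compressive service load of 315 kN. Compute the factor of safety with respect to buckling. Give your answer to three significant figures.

d_o = 67.4 mm, d_i = 49.7 mm
I = π(d_o⁴ − d_i⁴)/64 = π(67.4⁴ − 49.70⁴)/64 = 7.135×10^5 mm⁴
I = 7.135×10^5 mm⁴ = 7.135×10^-7 m⁴
Effective length L_e = K·L = 0.5 × 2.12 = 1.060 m
P_cr = π²EI / L_e² = π² × 69.8×10⁹ × 7.135×10^-7 / 1.060² = 4.375×10^5 N
Factor of safety n = P_cr / P = 437.46 / 315 = 1.39

n ≈ 1.39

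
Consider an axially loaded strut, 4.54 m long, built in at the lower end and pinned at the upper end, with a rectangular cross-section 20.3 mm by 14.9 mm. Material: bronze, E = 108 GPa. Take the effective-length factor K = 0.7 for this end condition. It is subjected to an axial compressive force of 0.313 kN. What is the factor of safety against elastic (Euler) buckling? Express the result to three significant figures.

Buckling occurs about the weak axis: I_min = h·b³/12 with b = 14.9 mm (the shorter side).
I_min = 20.3×14.9³/12 = 5.596×10^3 mm⁴
I = 5.596×10^3 mm⁴ = 5.596×10^-9 m⁴
Effective length L_e = K·L = 0.7 × 4.54 = 3.178 m
P_cr = π²EI / L_e² = π² × 108×10⁹ × 5.596×10^-9 / 3.178² = 590.6 N
Factor of safety n = P_cr / P = 0.59059 / 0.313 = 1.89

n ≈ 1.89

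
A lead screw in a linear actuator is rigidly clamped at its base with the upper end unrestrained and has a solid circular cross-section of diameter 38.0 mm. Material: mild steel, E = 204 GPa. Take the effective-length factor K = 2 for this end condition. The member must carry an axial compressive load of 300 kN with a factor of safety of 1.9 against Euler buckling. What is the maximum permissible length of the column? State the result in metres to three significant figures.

I = πd⁴/64 = π×38.0⁴/64 = 1.024×10^5 mm⁴
I = 1.024×10^-7 m⁴
Required critical load P_cr = n·P = 1.9 × 300 = 570.0 kN = 5.700×10^5 N
From P_cr = π²EI/(K·L)²:  L = (1/K)·√(π²EI/P_cr) = (1/2)·√(π²×2.04×10^11×1.024×10^-7/5.700×10^5)
L = 0.301 m

L_max ≈ 0.301 m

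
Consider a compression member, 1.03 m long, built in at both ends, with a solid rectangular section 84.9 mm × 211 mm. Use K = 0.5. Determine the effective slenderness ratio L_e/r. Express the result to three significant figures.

λ ≈ 21.0

For a rectangle r_min = b/√12 = 84.9/√12 = 24.51 mm
L_e = K·L = 0.5 × 1.03 m = 0.5150 m = 515.00 mm
λ = L_e / r_min = 515.00 / 24.51 = 21.0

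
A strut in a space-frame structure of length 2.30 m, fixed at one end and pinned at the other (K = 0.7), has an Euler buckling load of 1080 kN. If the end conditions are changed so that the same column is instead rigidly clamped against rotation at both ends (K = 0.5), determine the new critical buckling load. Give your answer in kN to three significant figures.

P_cr ∝ 1/K², so P_cr,new = P_cr,old × (K_old/K_new)² = 1080 × (0.7/0.5)²
= 1080 × 1.960 = 2120 kN

P_cr ≈ 2120 kN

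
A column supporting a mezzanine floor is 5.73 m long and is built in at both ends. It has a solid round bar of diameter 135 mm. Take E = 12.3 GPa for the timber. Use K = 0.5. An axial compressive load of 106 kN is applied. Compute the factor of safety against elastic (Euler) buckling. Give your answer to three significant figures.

n ≈ 2.27

I = πd⁴/64 = π×135⁴/64 = 1.630×10^7 mm⁴
I = 1.630×10^7 mm⁴ = 1.630×10^-5 m⁴
Effective length L_e = K·L = 0.5 × 5.73 = 2.865 m
P_cr = π²EI / L_e² = π² × 12.3×10⁹ × 1.630×10^-5 / 2.865² = 2.411×10^5 N
Factor of safety n = P_cr / P = 241.14 / 106 = 2.27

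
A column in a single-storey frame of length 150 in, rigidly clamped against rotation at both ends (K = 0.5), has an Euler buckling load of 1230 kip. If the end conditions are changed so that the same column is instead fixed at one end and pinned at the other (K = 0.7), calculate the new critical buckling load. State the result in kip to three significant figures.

P_cr ≈ 628 kip

P_cr ∝ 1/K², so P_cr,new = P_cr,old × (K_old/K_new)² = 1230 × (0.5/0.7)²
= 1230 × 0.5102 = 628 kip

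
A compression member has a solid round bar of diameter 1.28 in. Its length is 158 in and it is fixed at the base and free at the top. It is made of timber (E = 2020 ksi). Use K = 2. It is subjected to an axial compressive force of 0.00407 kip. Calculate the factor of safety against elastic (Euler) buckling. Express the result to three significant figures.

n ≈ 6.46

I = πd⁴/64 = π×1.28⁴/64 = 0.1318 in⁴
Effective length L_e = K·L = 2 × 158 = 316.0 in
P_cr = π²EI / L_e² = π² × 2020×10³ × 0.1318 / 316.0² = 26.31 lb
Factor of safety n = P_cr / P = 0.026308 / 0.00407 = 6.46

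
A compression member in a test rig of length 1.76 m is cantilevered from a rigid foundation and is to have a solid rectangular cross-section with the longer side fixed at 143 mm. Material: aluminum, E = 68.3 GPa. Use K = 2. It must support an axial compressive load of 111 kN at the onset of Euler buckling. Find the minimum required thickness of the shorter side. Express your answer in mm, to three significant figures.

b ≈ 55.5 mm

L_e = K·L = 2 × 1.76 = 3.520 m
Required I = P_cr·L_e²/(π²E) = 1.110×10^5 × 3.520² / (π² × 6.83×10^10) = 2.040×10^-6 m⁴
I_req = 2.040×10^6 mm⁴
Rectangle, weak axis: I_min = h·b³/12 with h = 143 mm fixed  ⇒  b = (12I/h)^(1/3) = 55.5 mm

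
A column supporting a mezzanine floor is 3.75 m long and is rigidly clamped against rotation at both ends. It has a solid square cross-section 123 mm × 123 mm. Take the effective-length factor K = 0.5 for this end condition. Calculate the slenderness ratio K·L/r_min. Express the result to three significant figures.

λ ≈ 52.8

For a square r = a/√12 = 123/√12 = 35.51 mm
L_e = K·L = 0.5 × 3.75 m = 1.875 m = 1875.0 mm
λ = L_e / r_min = 1875.0 / 35.51 = 52.8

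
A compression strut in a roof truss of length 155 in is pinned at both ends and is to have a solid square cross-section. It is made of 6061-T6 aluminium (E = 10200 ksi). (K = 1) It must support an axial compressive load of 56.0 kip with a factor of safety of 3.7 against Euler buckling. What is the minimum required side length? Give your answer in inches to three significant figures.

a ≈ 4.94 in

Required P_cr = n·P = 3.7 × 56.0 = 207.2 kip
L_e = K·L = 1 × 155 = 155.0 in
Required I = P_cr·L_e²/(π²E) = 2.072×10^5 × 155.0² / (π² × 1.02×10^7) = 49.45 in⁴
Solid square: I = a⁴/12  ⇒  a = (12I)^(1/4) = (12×49.45)^(1/4) = 4.94 in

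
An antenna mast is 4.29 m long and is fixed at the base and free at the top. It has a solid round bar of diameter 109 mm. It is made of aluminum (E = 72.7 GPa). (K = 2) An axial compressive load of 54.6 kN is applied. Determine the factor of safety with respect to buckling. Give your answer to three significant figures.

I = πd⁴/64 = π×109⁴/64 = 6.929×10^6 mm⁴
I = 6.929×10^6 mm⁴ = 6.929×10^-6 m⁴
Effective length L_e = K·L = 2 × 4.29 = 8.580 m
P_cr = π²EI / L_e² = π² × 72.7×10⁹ × 6.929×10^-6 / 8.580² = 6.754×10^4 N
Factor of safety n = P_cr / P = 67.536 / 54.6 = 1.24

n ≈ 1.24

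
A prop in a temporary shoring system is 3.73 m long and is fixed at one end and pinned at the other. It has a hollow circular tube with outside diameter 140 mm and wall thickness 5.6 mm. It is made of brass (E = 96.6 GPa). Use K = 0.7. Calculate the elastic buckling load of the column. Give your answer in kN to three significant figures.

Inner diameter d_i = 140 − 2×5.6 = 128.8 mm
I = π(d_o⁴ − d_i⁴)/64 = π(140⁴ − 128.8⁴)/64 = 5.348×10^6 mm⁴
I = 5.348×10^6 mm⁴ = 5.348×10^-6 m⁴
Effective length L_e = K·L = 0.7 × 3.73 = 2.611 m
P_cr = π²EI / L_e² = π² × 96.6×10⁹ × 5.348×10^-6 / 2.611² = 7.479×10^5 N

P_cr ≈ 748 kN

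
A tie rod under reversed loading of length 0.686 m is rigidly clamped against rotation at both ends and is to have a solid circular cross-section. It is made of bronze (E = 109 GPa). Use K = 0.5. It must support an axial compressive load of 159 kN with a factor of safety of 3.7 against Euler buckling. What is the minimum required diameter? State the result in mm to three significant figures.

d ≈ 33.8 mm

Required P_cr = n·P = 3.7 × 159 = 588.3 kN
L_e = K·L = 0.5 × 0.686 = 0.3430 m
Required I = P_cr·L_e²/(π²E) = 5.883×10^5 × 0.3430² / (π² × 1.09×10^11) = 6.434×10^-8 m⁴
I_req = 6.434×10^4 mm⁴
Solid circle: I = πd⁴/64  ⇒  d = (64I/π)^(1/4) = (64×6.434×10^4/π)^(1/4) = 33.8 mm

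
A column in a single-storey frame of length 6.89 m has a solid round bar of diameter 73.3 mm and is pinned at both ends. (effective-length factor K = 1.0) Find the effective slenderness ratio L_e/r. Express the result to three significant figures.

λ ≈ 376

I = πd⁴/64 = π×73.3⁴/64 = 1.417×10^6 mm⁴
A = 4.220×10^3 mm²;  r_min = √(I/A) = √(1.417×10^6/4.220×10^3) = 18.32 mm
L_e = K·L = 1 × 6.89 m = 6.890 m = 6890.0 mm
λ = L_e / r_min = 6890.0 / 18.32 = 376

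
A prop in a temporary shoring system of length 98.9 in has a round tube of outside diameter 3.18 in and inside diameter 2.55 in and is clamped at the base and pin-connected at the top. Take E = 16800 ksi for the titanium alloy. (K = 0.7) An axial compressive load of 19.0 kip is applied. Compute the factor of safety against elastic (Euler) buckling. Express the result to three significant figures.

d_o = 3.18 in, d_i = 2.55 in
I = π(d_o⁴ − d_i⁴)/64 = π(3.18⁴ − 2.550⁴)/64 = 2.944 in⁴
Effective length L_e = K·L = 0.7 × 98.9 = 69.23 in
P_cr = π²EI / L_e² = π² × 16800×10³ × 2.944 / 69.23² = 1.019×10^5 lb
Factor of safety n = P_cr / P = 101.86 / 19.0 = 5.36

n ≈ 5.36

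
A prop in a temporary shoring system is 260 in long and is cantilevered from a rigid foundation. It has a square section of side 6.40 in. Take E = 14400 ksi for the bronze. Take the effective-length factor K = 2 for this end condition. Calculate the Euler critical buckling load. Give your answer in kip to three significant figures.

I = a⁴/12 = 6.40⁴/12 = 139.8 in⁴
Effective length L_e = K·L = 2 × 260 = 520.0 in
P_cr = π²EI / L_e² = π² × 14400×10³ × 139.8 / 520.0² = 7.348×10^4 lb

P_cr ≈ 73.5 kip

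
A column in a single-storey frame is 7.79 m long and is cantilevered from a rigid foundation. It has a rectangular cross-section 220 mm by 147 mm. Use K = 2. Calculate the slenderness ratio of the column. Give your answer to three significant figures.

For a rectangle r_min = b/√12 = 147/√12 = 42.44 mm
L_e = K·L = 2 × 7.79 m = 15.58 m = 15580 mm
λ = L_e / r_min = 15580 / 42.44 = 367

λ ≈ 367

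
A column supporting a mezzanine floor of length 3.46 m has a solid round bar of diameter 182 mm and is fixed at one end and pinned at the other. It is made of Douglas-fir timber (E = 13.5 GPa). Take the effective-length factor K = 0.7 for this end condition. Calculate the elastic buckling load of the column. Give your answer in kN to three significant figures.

P_cr ≈ 1220 kN

I = πd⁴/64 = π×182⁴/64 = 5.386×10^7 mm⁴
I = 5.386×10^7 mm⁴ = 5.386×10^-5 m⁴
Effective length L_e = K·L = 0.7 × 3.46 = 2.422 m
P_cr = π²EI / L_e² = π² × 13.5×10⁹ × 5.386×10^-5 / 2.422² = 1.223×10^6 N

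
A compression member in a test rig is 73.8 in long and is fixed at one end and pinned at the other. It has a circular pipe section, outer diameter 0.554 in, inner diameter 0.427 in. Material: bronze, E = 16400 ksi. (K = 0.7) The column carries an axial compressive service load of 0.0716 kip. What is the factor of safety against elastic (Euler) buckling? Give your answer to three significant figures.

n ≈ 2.53

d_o = 0.554 in, d_i = 0.427 in
I = π(d_o⁴ − d_i⁴)/64 = π(0.554⁴ − 0.4270⁴)/64 = 2.992×10^-3 in⁴
Effective length L_e = K·L = 0.7 × 73.8 = 51.66 in
P_cr = π²EI / L_e² = π² × 16400×10³ × 2.992×10^-3 / 51.66² = 181.5 lb
Factor of safety n = P_cr / P = 0.18147 / 0.0716 = 2.53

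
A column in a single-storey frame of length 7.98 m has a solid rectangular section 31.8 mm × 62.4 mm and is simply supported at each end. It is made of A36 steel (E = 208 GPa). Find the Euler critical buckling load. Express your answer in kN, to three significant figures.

Buckling occurs about the weak axis: I_min = h·b³/12 with b = 31.8 mm (the shorter side).
I_min = 62.4×31.8³/12 = 1.672×10^5 mm⁴
I = 1.672×10^5 mm⁴ = 1.672×10^-7 m⁴
Effective length L_e = K·L = 1 × 7.98 = 7.980 m
P_cr = π²EI / L_e² = π² × 208×10⁹ × 1.672×10^-7 / 7.980² = 5.391×10^3 N

P_cr ≈ 5.39 kN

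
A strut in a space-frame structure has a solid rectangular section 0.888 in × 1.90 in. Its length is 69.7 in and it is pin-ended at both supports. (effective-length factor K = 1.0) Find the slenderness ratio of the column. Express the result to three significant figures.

λ ≈ 272

For a rectangle r_min = b/√12 = 0.888/√12 = 0.2563 in
L_e = K·L = 1 × 69.7 = 69.70 in
λ = L_e / r_min = 69.700 / 0.2563 = 272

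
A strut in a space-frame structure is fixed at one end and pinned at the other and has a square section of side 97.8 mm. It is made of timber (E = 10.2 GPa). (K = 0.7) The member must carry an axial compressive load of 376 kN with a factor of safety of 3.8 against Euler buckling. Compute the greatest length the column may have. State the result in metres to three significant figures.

I = a⁴/12 = 97.8⁴/12 = 7.624×10^6 mm⁴
I = 7.624×10^-6 m⁴
Required critical load P_cr = n·P = 3.8 × 376 = 1429 kN = 1.429×10^6 N
From P_cr = π²EI/(K·L)²:  L = (1/K)·√(π²EI/P_cr) = (1/0.7)·√(π²×1.02×10^10×7.624×10^-6/1.429×10^6)
L = 1.05 m

L_max ≈ 1.05 m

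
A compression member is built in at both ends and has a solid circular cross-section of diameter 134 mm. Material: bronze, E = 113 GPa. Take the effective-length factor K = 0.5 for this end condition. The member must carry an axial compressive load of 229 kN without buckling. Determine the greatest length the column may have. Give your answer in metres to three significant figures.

I = πd⁴/64 = π×134⁴/64 = 1.583×10^7 mm⁴
I = 1.583×10^-5 m⁴
At the buckling limit P_cr = P = 2.290×10^5 N
From P_cr = π²EI/(K·L)²:  L = (1/K)·√(π²EI/P_cr) = (1/0.5)·√(π²×1.13×10^11×1.583×10^-5/2.290×10^5)
L = 17.6 m

L_max ≈ 17.6 m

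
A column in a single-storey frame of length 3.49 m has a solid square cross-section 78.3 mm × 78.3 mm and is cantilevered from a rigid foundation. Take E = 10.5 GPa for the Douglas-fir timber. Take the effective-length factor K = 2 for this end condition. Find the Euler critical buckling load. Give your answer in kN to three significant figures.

I = a⁴/12 = 78.3⁴/12 = 3.132×10^6 mm⁴
I = 3.132×10^6 mm⁴ = 3.132×10^-6 m⁴
Effective length L_e = K·L = 2 × 3.49 = 6.980 m
P_cr = π²EI / L_e² = π² × 10.5×10⁹ × 3.132×10^-6 / 6.980² = 6.663×10^3 N

P_cr ≈ 6.66 kN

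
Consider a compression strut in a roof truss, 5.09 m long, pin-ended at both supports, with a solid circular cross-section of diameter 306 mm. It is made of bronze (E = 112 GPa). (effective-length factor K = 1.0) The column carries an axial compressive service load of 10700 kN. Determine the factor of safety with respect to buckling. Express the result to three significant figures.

n ≈ 1.72

I = πd⁴/64 = π×306⁴/64 = 4.304×10^8 mm⁴
I = 4.304×10^8 mm⁴ = 4.304×10^-4 m⁴
Effective length L_e = K·L = 1 × 5.09 = 5.090 m
P_cr = π²EI / L_e² = π² × 112×10⁹ × 4.304×10^-4 / 5.090² = 1.836×10^7 N
Factor of safety n = P_cr / P = 18363 / 10700 = 1.72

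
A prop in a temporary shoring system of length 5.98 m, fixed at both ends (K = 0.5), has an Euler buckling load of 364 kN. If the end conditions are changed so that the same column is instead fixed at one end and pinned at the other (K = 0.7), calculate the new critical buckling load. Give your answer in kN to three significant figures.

P_cr ∝ 1/K², so P_cr,new = P_cr,old × (K_old/K_new)² = 364 × (0.5/0.7)²
= 364 × 0.5102 = 186 kN

P_cr ≈ 186 kN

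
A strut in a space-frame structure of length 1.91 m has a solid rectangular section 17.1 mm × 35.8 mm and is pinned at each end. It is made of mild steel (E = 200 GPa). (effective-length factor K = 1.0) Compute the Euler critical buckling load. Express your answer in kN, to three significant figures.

Buckling occurs about the weak axis: I_min = h·b³/12 with b = 17.1 mm (the shorter side).
I_min = 35.8×17.1³/12 = 1.492×10^4 mm⁴
I = 1.492×10^4 mm⁴ = 1.492×10^-8 m⁴
Effective length L_e = K·L = 1 × 1.91 = 1.910 m
P_cr = π²EI / L_e² = π² × 200×10⁹ × 1.492×10^-8 / 1.910² = 8.071×10^3 N

P_cr ≈ 8.07 kN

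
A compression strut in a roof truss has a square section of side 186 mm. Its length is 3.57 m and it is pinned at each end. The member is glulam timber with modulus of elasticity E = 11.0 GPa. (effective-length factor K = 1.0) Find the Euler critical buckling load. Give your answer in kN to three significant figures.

P_cr ≈ 850 kN

I = a⁴/12 = 186⁴/12 = 9.974×10^7 mm⁴
I = 9.974×10^7 mm⁴ = 9.974×10^-5 m⁴
Effective length L_e = K·L = 1 × 3.57 = 3.570 m
P_cr = π²EI / L_e² = π² × 11.0×10⁹ × 9.974×10^-5 / 3.570² = 8.496×10^5 N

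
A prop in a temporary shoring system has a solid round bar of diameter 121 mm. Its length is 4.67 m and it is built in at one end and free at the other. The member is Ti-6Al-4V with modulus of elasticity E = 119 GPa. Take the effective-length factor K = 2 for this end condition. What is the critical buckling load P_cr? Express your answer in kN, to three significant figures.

P_cr ≈ 142 kN

I = πd⁴/64 = π×121⁴/64 = 1.052×10^7 mm⁴
I = 1.052×10^7 mm⁴ = 1.052×10^-5 m⁴
Effective length L_e = K·L = 2 × 4.67 = 9.340 m
P_cr = π²EI / L_e² = π² × 119×10⁹ × 1.052×10^-5 / 9.340² = 1.417×10^5 N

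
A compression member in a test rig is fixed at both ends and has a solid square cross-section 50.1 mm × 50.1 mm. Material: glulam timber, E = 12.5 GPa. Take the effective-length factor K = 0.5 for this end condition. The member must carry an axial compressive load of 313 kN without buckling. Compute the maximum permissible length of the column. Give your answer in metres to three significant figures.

I = a⁴/12 = 50.1⁴/12 = 5.250×10^5 mm⁴
I = 5.250×10^-7 m⁴
At the buckling limit P_cr = P = 3.130×10^5 N
From P_cr = π²EI/(K·L)²:  L = (1/K)·√(π²EI/P_cr) = (1/0.5)·√(π²×1.25×10^10×5.250×10^-7/3.130×10^5)
L = 0.910 m

L_max ≈ 0.910 m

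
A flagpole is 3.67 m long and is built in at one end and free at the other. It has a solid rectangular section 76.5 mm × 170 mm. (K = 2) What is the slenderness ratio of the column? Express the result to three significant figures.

For a rectangle r_min = b/√12 = 76.5/√12 = 22.08 mm
L_e = K·L = 2 × 3.67 m = 7.340 m = 7340.0 mm
λ = L_e / r_min = 7340.0 / 22.08 = 332

λ ≈ 332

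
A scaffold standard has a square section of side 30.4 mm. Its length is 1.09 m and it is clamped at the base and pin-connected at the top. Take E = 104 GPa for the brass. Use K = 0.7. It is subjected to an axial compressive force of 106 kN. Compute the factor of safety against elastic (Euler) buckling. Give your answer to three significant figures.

I = a⁴/12 = 30.4⁴/12 = 7.117×10^4 mm⁴
I = 7.117×10^4 mm⁴ = 7.117×10^-8 m⁴
Effective length L_e = K·L = 0.7 × 1.09 = 0.7630 m
P_cr = π²EI / L_e² = π² × 104×10⁹ × 7.117×10^-8 / 0.7630² = 1.255×10^5 N
Factor of safety n = P_cr / P = 125.49 / 106 = 1.18

n ≈ 1.18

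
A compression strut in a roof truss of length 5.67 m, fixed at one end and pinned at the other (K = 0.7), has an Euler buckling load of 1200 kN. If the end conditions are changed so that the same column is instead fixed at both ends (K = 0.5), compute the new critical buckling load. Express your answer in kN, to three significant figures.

P_cr ≈ 2350 kN

P_cr ∝ 1/K², so P_cr,new = P_cr,old × (K_old/K_new)² = 1200 × (0.7/0.5)²
= 1200 × 1.960 = 2350 kN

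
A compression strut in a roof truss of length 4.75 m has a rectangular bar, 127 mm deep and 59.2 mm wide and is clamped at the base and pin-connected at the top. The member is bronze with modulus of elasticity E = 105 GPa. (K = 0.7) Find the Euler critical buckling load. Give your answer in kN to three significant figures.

P_cr ≈ 206 kN

Buckling occurs about the weak axis: I_min = h·b³/12 with b = 59.2 mm (the shorter side).
I_min = 127×59.2³/12 = 2.196×10^6 mm⁴
I = 2.196×10^6 mm⁴ = 2.196×10^-6 m⁴
Effective length L_e = K·L = 0.7 × 4.75 = 3.325 m
P_cr = π²EI / L_e² = π² × 105×10⁹ × 2.196×10^-6 / 3.325² = 2.058×10^5 N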